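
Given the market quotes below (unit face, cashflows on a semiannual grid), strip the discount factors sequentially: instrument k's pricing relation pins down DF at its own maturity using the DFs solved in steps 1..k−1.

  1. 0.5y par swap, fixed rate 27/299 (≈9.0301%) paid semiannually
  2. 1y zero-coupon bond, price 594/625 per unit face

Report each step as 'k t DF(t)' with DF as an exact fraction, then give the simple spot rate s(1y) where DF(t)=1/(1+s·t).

step 1 [0.5y] swap r/2=27/598: DF=(1 − 27/598·(0))/(1+27/598) = 598/625 ≈ 0.956800
step 2 [1y] zero: DF = P = 594/625 ≈ 0.950400

1 1/2 598/625
2 1 594/625
s(1y) = (1/(594/625) − 1)/(1) = 31/594 ≈ 5.2189%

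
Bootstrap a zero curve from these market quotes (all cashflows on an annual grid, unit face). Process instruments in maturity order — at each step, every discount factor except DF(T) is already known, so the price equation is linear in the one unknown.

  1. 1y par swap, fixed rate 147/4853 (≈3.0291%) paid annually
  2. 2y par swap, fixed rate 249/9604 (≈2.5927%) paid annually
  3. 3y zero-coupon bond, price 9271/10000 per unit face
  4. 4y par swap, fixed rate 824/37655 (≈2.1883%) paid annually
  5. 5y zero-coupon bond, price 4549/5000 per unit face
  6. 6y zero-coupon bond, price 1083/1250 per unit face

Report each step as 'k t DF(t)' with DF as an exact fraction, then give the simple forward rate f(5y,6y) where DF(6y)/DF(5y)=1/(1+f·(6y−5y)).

1 1 4853/5000
2 2 4751/5000
3 3 9271/10000
4 4 1147/1250
5 5 4549/5000
6 6 1083/1250
f(5y,6y) = ((4549/5000)/(1083/1250) − 1)/(1) = 217/4332 ≈ 5.0092%

step 1 [1y] swap r/1=147/4853: DF=(1 − 147/4853·(0))/(1+147/4853) = 4853/5000 ≈ 0.970600
step 2 [2y] swap r/1=249/9604: DF=(1 − 249/9604·(0.970600))/(1+249/9604) = 4751/5000 ≈ 0.950200
step 3 [3y] zero: DF = P = 9271/10000 ≈ 0.927100
step 4 [4y] swap r/1=824/37655: DF=(1 − 824/37655·(0.970600+0.950200+0.927100))/(1+824/37655) = 1147/1250 ≈ 0.917600
step 5 [5y] zero: DF = P = 4549/5000 ≈ 0.909800
step 6 [6y] zero: DF = P = 1083/1250 ≈ 0.866400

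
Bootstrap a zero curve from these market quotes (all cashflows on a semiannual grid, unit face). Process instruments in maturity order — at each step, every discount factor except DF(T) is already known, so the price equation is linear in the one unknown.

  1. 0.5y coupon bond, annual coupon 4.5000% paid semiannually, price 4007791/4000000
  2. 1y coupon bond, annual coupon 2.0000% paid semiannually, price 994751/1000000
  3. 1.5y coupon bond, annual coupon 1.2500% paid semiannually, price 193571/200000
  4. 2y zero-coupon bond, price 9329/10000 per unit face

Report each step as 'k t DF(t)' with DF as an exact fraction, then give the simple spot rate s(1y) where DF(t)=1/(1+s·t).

step 1 [0.5y] bond c/2=9/400: DF=(4007791/4000000 − 9/400·(0))/(1+9/400) = 9799/10000 ≈ 0.979900
step 2 [1y] bond c/2=1/100: DF=(994751/1000000 − 1/100·(0.979900))/(1+1/100) = 1219/1250 ≈ 0.975200
step 3 [1.5y] bond c/2=1/160: DF=(193571/200000 − 1/160·(0.979900+0.975200))/(1+1/160) = 9497/10000 ≈ 0.949700
step 4 [2y] zero: DF = P = 9329/10000 ≈ 0.932900

1 1/2 9799/10000
2 1 1219/1250
3 3/2 9497/10000
4 2 9329/10000
s(1y) = (1/(1219/1250) − 1)/(1) = 31/1219 ≈ 2.5431%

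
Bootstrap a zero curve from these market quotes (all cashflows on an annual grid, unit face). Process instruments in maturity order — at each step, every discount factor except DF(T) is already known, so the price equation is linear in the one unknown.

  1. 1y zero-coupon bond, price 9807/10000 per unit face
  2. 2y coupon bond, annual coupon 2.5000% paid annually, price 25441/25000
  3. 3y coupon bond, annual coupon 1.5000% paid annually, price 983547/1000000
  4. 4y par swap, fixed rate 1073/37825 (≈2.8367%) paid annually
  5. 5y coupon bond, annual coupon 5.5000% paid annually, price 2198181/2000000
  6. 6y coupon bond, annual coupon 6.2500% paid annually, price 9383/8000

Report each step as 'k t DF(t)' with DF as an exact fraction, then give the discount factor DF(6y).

step 1 [1y] zero: DF = P = 9807/10000 ≈ 0.980700
step 2 [2y] bond c/1=1/40: DF=(25441/25000 − 1/40·(0.980700))/(1+1/40) = 9689/10000 ≈ 0.968900
step 3 [3y] bond c/1=3/200: DF=(983547/1000000 − 3/200·(0.980700+0.968900))/(1+3/200) = 4701/5000 ≈ 0.940200
step 4 [4y] swap r/1=1073/37825: DF=(1 − 1073/37825·(0.980700+0.968900+0.940200))/(1+1073/37825) = 8927/10000 ≈ 0.892700
step 5 [5y] bond c/1=11/200: DF=(2198181/2000000 − 11/200·(0.980700+0.968900+0.940200+0.892700))/(1+11/200) = 4223/5000 ≈ 0.844600
step 6 [6y] bond c/1=1/16: DF=(9383/8000 − 1/16·(0.980700+0.968900+0.940200+0.892700+0.844600))/(1+1/16) = 8317/10000 ≈ 0.831700

1 1 9807/10000
2 2 9689/10000
3 3 4701/5000
4 4 8927/10000
5 5 4223/5000
6 6 8317/10000
DF(6y) = 8317/10000 ≈ 0.831700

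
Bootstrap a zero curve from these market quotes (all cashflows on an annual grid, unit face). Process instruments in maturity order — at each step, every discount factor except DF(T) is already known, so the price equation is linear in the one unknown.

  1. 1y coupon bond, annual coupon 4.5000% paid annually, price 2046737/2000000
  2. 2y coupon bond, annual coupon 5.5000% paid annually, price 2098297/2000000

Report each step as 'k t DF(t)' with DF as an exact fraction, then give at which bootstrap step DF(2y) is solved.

step 1 [1y] bond c/1=9/200: DF=(2046737/2000000 − 9/200·(0))/(1+9/200) = 9793/10000 ≈ 0.979300
step 2 [2y] bond c/1=11/200: DF=(2098297/2000000 − 11/200·(0.979300))/(1+11/200) = 4717/5000 ≈ 0.943400

1 1 9793/10000
2 2 4717/5000
DF(2y) is solved at step 2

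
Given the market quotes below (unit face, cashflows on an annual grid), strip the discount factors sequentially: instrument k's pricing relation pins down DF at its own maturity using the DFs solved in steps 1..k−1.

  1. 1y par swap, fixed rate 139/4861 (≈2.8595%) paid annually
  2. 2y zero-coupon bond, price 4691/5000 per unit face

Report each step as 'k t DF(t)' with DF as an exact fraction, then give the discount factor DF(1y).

step 1 [1y] swap r/1=139/4861: DF=(1 − 139/4861·(0))/(1+139/4861) = 4861/5000 ≈ 0.972200
step 2 [2y] zero: DF = P = 4691/5000 ≈ 0.938200

1 1 4861/5000
2 2 4691/5000
DF(1y) = 4861/5000 ≈ 0.972200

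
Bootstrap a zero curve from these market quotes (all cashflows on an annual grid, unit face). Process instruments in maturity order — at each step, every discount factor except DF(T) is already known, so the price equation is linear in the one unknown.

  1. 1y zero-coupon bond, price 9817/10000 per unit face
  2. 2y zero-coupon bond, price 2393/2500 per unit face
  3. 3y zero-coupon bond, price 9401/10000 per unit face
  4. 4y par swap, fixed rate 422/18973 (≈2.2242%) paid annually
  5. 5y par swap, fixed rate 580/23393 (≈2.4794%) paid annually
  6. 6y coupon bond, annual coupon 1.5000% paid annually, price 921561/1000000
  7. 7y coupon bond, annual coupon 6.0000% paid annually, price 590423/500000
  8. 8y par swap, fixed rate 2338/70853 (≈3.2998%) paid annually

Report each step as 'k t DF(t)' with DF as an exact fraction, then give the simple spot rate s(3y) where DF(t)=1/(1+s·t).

step 1 [1y] zero: DF = P = 9817/10000 ≈ 0.981700
step 2 [2y] zero: DF = P = 2393/2500 ≈ 0.957200
step 3 [3y] zero: DF = P = 9401/10000 ≈ 0.940100
step 4 [4y] swap r/1=422/18973: DF=(1 − 422/18973·(0.981700+0.957200+0.940100))/(1+422/18973) = 2289/2500 ≈ 0.915600
step 5 [5y] swap r/1=580/23393: DF=(1 − 580/23393·(0.981700+0.957200+0.940100+0.915600))/(1+580/23393) = 221/250 ≈ 0.884000
step 6 [6y] bond c/1=3/200: DF=(921561/1000000 − 3/200·(0.981700+0.957200+0.940100+0.915600+0.884000))/(1+3/200) = 2097/2500 ≈ 0.838800
step 7 [7y] bond c/1=3/50: DF=(590423/500000 − 3/50·(0.981700+0.957200+0.940100+0.915600+0.884000+0.838800))/(1+3/50) = 8017/10000 ≈ 0.801700
step 8 [8y] swap r/1=2338/70853: DF=(1 − 2338/70853·(0.981700+0.957200+0.940100+0.915600+0.884000+0.838800+0.801700))/(1+2338/70853) = 3831/5000 ≈ 0.766200

1 1 9817/10000
2 2 2393/2500
3 3 9401/10000
4 4 2289/2500
5 5 221/250
6 6 2097/2500
7 7 8017/10000
8 8 3831/5000
s(3y) = (1/(9401/10000) − 1)/(3) = 599/28203 ≈ 2.1239%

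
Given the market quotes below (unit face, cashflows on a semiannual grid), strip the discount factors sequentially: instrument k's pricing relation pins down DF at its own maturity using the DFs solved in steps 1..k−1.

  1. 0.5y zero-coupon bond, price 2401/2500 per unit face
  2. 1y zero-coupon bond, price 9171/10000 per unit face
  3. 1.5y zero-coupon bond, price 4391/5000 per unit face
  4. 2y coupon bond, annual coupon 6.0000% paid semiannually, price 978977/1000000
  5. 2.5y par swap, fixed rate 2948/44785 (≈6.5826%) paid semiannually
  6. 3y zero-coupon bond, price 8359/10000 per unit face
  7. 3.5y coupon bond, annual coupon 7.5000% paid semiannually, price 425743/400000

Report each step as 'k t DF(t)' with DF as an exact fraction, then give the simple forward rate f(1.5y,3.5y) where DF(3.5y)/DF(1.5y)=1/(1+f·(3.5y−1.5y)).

1 1/2 2401/2500
2 1 9171/10000
3 3/2 4391/5000
4 2 4351/5000
5 5/2 4263/5000
6 3 8359/10000
7 7/2 4169/5000
f(1.5y,3.5y) = ((4391/5000)/(4169/5000) − 1)/(2) = 111/4169 ≈ 2.6625%

step 1 [0.5y] zero: DF = P = 2401/2500 ≈ 0.960400
step 2 [1y] zero: DF = P = 9171/10000 ≈ 0.917100
step 3 [1.5y] zero: DF = P = 4391/5000 ≈ 0.878200
step 4 [2y] bond c/2=3/100: DF=(978977/1000000 − 3/100·(0.960400+0.917100+0.878200))/(1+3/100) = 4351/5000 ≈ 0.870200
step 5 [2.5y] swap r/2=1474/44785: DF=(1 − 1474/44785·(0.960400+0.917100+0.878200+0.870200))/(1+1474/44785) = 4263/5000 ≈ 0.852600
step 6 [3y] zero: DF = P = 8359/10000 ≈ 0.835900
step 7 [3.5y] bond c/2=3/80: DF=(425743/400000 − 3/80·(0.960400+0.917100+0.878200+0.870200+0.852600+0.835900))/(1+3/80) = 4169/5000 ≈ 0.833800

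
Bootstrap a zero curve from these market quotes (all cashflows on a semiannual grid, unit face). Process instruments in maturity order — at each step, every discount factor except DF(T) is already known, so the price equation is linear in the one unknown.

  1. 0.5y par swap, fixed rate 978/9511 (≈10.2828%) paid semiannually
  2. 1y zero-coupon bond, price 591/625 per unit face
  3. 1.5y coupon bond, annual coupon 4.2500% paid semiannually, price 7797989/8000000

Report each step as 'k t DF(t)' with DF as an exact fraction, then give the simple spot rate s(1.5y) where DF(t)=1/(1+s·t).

1 1/2 9511/10000
2 1 591/625
3 3/2 183/200
s(1.5y) = (1/(183/200) − 1)/(3/2) = 34/549 ≈ 6.1931%

step 1 [0.5y] swap r/2=489/9511: DF=(1 − 489/9511·(0))/(1+489/9511) = 9511/10000 ≈ 0.951100
step 2 [1y] zero: DF = P = 591/625 ≈ 0.945600
step 3 [1.5y] bond c/2=17/800: DF=(7797989/8000000 − 17/800·(0.951100+0.945600))/(1+17/800) = 183/200 ≈ 0.915000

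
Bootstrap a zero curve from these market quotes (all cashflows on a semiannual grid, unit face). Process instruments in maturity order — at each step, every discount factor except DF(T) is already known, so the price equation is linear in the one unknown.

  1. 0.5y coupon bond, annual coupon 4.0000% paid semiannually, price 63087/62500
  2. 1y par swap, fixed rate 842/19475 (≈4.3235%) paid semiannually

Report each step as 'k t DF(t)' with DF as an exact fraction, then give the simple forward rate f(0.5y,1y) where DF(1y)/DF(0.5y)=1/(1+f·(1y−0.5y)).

1 1/2 1237/1250
2 1 9579/10000
f(0.5y,1y) = ((1237/1250)/(9579/10000) − 1)/(1/2) = 634/9579 ≈ 6.6186%

step 1 [0.5y] bond c/2=1/50: DF=(63087/62500 − 1/50·(0))/(1+1/50) = 1237/1250 ≈ 0.989600
step 2 [1y] swap r/2=421/19475: DF=(1 − 421/19475·(0.989600))/(1+421/19475) = 9579/10000 ≈ 0.957900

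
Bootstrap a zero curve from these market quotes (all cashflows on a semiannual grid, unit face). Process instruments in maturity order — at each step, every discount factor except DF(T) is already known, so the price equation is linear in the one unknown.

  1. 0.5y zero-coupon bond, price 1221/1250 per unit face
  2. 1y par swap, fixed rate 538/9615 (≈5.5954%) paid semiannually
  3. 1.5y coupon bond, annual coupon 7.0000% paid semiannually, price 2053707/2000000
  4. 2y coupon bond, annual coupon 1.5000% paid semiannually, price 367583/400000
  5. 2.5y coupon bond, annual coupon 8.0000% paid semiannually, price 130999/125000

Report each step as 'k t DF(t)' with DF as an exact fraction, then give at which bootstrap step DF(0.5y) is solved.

step 1 [0.5y] zero: DF = P = 1221/1250 ≈ 0.976800
step 2 [1y] swap r/2=269/9615: DF=(1 − 269/9615·(0.976800))/(1+269/9615) = 4731/5000 ≈ 0.946200
step 3 [1.5y] bond c/2=7/200: DF=(2053707/2000000 − 7/200·(0.976800+0.946200))/(1+7/200) = 9271/10000 ≈ 0.927100
step 4 [2y] bond c/2=3/400: DF=(367583/400000 − 3/400·(0.976800+0.946200+0.927100))/(1+3/400) = 8909/10000 ≈ 0.890900
step 5 [2.5y] bond c/2=1/25: DF=(130999/125000 − 1/25·(0.976800+0.946200+0.927100+0.890900))/(1+1/25) = 4319/5000 ≈ 0.863800

1 1/2 1221/1250
2 1 4731/5000
3 3/2 9271/10000
4 2 8909/10000
5 5/2 4319/5000
DF(0.5y) is solved at step 1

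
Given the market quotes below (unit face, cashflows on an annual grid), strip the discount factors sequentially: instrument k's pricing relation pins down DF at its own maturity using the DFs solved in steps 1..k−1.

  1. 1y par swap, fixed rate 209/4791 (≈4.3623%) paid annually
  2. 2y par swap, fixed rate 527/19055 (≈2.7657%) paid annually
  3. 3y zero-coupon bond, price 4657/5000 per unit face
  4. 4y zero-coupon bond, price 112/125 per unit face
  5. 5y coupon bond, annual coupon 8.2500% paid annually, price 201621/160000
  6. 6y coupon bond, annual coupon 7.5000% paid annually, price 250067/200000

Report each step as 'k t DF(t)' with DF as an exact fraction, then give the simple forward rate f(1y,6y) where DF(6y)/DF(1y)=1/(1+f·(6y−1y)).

step 1 [1y] swap r/1=209/4791: DF=(1 − 209/4791·(0))/(1+209/4791) = 4791/5000 ≈ 0.958200
step 2 [2y] swap r/1=527/19055: DF=(1 − 527/19055·(0.958200))/(1+527/19055) = 9473/10000 ≈ 0.947300
step 3 [3y] zero: DF = P = 4657/5000 ≈ 0.931400
step 4 [4y] zero: DF = P = 112/125 ≈ 0.896000
step 5 [5y] bond c/1=33/400: DF=(201621/160000 − 33/400·(0.958200+0.947300+0.931400+0.896000))/(1+33/400) = 2199/2500 ≈ 0.879600
step 6 [6y] bond c/1=3/40: DF=(250067/200000 − 3/40·(0.958200+0.947300+0.931400+0.896000+0.879600))/(1+3/40) = 8413/10000 ≈ 0.841300

1 1 4791/5000
2 2 9473/10000
3 3 4657/5000
4 4 112/125
5 5 2199/2500
6 6 8413/10000
f(1y,6y) = ((4791/5000)/(8413/10000) − 1)/(5) = 1169/42065 ≈ 2.7790%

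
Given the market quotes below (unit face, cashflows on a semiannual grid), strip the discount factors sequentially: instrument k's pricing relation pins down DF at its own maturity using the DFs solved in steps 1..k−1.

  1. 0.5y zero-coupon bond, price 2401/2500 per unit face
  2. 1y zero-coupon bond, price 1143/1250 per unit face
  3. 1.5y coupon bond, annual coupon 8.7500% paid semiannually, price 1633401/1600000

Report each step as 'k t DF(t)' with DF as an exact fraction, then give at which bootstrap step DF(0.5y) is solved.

1 1/2 2401/2500
2 1 1143/1250
3 3/2 1799/2000
DF(0.5y) is solved at step 1

step 1 [0.5y] zero: DF = P = 2401/2500 ≈ 0.960400
step 2 [1y] zero: DF = P = 1143/1250 ≈ 0.914400
step 3 [1.5y] bond c/2=7/160: DF=(1633401/1600000 − 7/160·(0.960400+0.914400))/(1+7/160) = 1799/2000 ≈ 0.899500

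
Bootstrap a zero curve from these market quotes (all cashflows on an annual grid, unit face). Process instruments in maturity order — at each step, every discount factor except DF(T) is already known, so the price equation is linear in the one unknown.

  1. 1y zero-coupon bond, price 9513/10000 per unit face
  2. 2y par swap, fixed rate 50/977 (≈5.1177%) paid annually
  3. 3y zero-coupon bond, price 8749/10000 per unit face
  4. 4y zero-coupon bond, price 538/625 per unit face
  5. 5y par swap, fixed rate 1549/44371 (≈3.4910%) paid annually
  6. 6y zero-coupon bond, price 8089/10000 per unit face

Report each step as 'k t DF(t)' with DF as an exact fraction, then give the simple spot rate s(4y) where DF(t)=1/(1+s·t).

1 1 9513/10000
2 2 181/200
3 3 8749/10000
4 4 538/625
5 5 8451/10000
6 6 8089/10000
s(4y) = (1/(538/625) − 1)/(4) = 87/2152 ≈ 4.0428%

step 1 [1y] zero: DF = P = 9513/10000 ≈ 0.951300
step 2 [2y] swap r/1=50/977: DF=(1 − 50/977·(0.951300))/(1+50/977) = 181/200 ≈ 0.905000
step 3 [3y] zero: DF = P = 8749/10000 ≈ 0.874900
step 4 [4y] zero: DF = P = 538/625 ≈ 0.860800
step 5 [5y] swap r/1=1549/44371: DF=(1 − 1549/44371·(0.951300+0.905000+0.874900+0.860800))/(1+1549/44371) = 8451/10000 ≈ 0.845100
step 6 [6y] zero: DF = P = 8089/10000 ≈ 0.808900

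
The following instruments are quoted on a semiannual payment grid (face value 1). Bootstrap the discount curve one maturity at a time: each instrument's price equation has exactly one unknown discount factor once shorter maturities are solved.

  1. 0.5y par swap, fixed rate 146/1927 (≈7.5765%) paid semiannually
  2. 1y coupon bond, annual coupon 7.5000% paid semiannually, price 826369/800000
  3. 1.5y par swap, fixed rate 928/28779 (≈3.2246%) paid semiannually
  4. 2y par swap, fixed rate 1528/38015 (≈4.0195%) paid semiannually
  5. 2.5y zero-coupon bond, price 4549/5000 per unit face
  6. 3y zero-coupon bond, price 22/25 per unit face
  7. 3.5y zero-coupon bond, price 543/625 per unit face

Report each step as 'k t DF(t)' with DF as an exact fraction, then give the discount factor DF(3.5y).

1 1/2 1927/2000
2 1 1201/1250
3 3/2 596/625
4 2 2309/2500
5 5/2 4549/5000
6 3 22/25
7 7/2 543/625
DF(3.5y) = 543/625 ≈ 0.868800

step 1 [0.5y] swap r/2=73/1927: DF=(1 − 73/1927·(0))/(1+73/1927) = 1927/2000 ≈ 0.963500
step 2 [1y] bond c/2=3/80: DF=(826369/800000 − 3/80·(0.963500))/(1+3/80) = 1201/1250 ≈ 0.960800
step 3 [1.5y] swap r/2=464/28779: DF=(1 − 464/28779·(0.963500+0.960800))/(1+464/28779) = 596/625 ≈ 0.953600
step 4 [2y] swap r/2=764/38015: DF=(1 − 764/38015·(0.963500+0.960800+0.953600))/(1+764/38015) = 2309/2500 ≈ 0.923600
step 5 [2.5y] zero: DF = P = 4549/5000 ≈ 0.909800
step 6 [3y] zero: DF = P = 22/25 ≈ 0.880000
step 7 [3.5y] zero: DF = P = 543/625 ≈ 0.868800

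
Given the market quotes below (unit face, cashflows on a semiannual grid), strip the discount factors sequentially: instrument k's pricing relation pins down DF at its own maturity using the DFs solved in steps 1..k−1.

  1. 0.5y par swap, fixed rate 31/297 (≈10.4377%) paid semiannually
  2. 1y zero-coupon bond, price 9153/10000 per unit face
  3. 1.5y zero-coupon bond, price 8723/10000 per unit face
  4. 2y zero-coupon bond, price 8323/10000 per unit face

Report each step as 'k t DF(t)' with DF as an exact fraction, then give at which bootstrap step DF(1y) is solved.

step 1 [0.5y] swap r/2=31/594: DF=(1 − 31/594·(0))/(1+31/594) = 594/625 ≈ 0.950400
step 2 [1y] zero: DF = P = 9153/10000 ≈ 0.915300
step 3 [1.5y] zero: DF = P = 8723/10000 ≈ 0.872300
step 4 [2y] zero: DF = P = 8323/10000 ≈ 0.832300

1 1/2 594/625
2 1 9153/10000
3 3/2 8723/10000
4 2 8323/10000
DF(1y) is solved at step 2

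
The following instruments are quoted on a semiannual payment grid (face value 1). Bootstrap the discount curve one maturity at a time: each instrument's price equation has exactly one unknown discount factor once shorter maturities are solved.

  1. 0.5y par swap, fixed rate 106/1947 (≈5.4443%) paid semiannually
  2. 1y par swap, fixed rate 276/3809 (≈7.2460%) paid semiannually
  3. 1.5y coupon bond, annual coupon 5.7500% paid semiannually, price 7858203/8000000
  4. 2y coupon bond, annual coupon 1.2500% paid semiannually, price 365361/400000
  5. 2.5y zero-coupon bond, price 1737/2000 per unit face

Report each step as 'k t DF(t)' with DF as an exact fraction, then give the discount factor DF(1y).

step 1 [0.5y] swap r/2=53/1947: DF=(1 − 53/1947·(0))/(1+53/1947) = 1947/2000 ≈ 0.973500
step 2 [1y] swap r/2=138/3809: DF=(1 − 138/3809·(0.973500))/(1+138/3809) = 931/1000 ≈ 0.931000
step 3 [1.5y] bond c/2=23/800: DF=(7858203/8000000 − 23/800·(0.973500+0.931000))/(1+23/800) = 1127/1250 ≈ 0.901600
step 4 [2y] bond c/2=1/160: DF=(365361/400000 − 1/160·(0.973500+0.931000+0.901600))/(1+1/160) = 8903/10000 ≈ 0.890300
step 5 [2.5y] zero: DF = P = 1737/2000 ≈ 0.868500

1 1/2 1947/2000
2 1 931/1000
3 3/2 1127/1250
4 2 8903/10000
5 5/2 1737/2000
DF(1y) = 931/1000 ≈ 0.931000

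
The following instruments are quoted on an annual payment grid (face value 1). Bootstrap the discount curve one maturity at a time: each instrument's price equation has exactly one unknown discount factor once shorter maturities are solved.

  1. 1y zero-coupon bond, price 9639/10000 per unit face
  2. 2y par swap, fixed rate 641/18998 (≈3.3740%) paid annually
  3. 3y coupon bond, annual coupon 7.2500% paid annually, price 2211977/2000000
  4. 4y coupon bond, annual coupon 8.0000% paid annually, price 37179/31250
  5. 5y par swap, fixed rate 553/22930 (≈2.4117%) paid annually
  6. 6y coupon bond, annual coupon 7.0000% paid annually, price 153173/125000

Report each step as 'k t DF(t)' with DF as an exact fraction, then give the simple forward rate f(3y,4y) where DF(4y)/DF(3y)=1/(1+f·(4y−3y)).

1 1 9639/10000
2 2 9359/10000
3 3 2257/2500
4 4 447/500
5 5 4447/5000
6 6 2113/2500
f(3y,4y) = ((2257/2500)/(447/500) − 1)/(1) = 22/2235 ≈ 0.9843%

step 1 [1y] zero: DF = P = 9639/10000 ≈ 0.963900
step 2 [2y] swap r/1=641/18998: DF=(1 − 641/18998·(0.963900))/(1+641/18998) = 9359/10000 ≈ 0.935900
step 3 [3y] bond c/1=29/400: DF=(2211977/2000000 − 29/400·(0.963900+0.935900))/(1+29/400) = 2257/2500 ≈ 0.902800
step 4 [4y] bond c/1=2/25: DF=(37179/31250 − 2/25·(0.963900+0.935900+0.902800))/(1+2/25) = 447/500 ≈ 0.894000
step 5 [5y] swap r/1=553/22930: DF=(1 − 553/22930·(0.963900+0.935900+0.902800+0.894000))/(1+553/22930) = 4447/5000 ≈ 0.889400
step 6 [6y] bond c/1=7/100: DF=(153173/125000 − 7/100·(0.963900+0.935900+0.902800+0.894000+0.889400))/(1+7/100) = 2113/2500 ≈ 0.845200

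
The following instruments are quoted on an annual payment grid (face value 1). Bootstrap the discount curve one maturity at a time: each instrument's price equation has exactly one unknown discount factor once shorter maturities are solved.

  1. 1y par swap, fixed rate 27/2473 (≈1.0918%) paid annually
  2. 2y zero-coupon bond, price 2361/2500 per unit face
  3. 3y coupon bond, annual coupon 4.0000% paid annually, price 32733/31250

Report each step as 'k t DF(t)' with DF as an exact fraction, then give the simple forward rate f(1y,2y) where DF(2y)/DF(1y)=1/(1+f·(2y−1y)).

step 1 [1y] swap r/1=27/2473: DF=(1 − 27/2473·(0))/(1+27/2473) = 2473/2500 ≈ 0.989200
step 2 [2y] zero: DF = P = 2361/2500 ≈ 0.944400
step 3 [3y] bond c/1=1/25: DF=(32733/31250 − 1/25·(0.989200+0.944400))/(1+1/25) = 583/625 ≈ 0.932800

1 1 2473/2500
2 2 2361/2500
3 3 583/625
f(1y,2y) = ((2473/2500)/(2361/2500) − 1)/(1) = 112/2361 ≈ 4.7438%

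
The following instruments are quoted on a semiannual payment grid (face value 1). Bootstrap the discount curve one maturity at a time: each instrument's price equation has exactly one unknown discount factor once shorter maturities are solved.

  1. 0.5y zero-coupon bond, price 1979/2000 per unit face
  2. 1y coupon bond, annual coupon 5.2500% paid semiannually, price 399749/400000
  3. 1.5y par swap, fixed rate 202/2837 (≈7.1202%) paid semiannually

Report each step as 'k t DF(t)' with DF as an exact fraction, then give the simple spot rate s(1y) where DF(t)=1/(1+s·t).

1 1/2 1979/2000
2 1 1897/2000
3 3/2 899/1000
s(1y) = (1/(1897/2000) − 1)/(1) = 103/1897 ≈ 5.4296%

step 1 [0.5y] zero: DF = P = 1979/2000 ≈ 0.989500
step 2 [1y] bond c/2=21/800: DF=(399749/400000 − 21/800·(0.989500))/(1+21/800) = 1897/2000 ≈ 0.948500
step 3 [1.5y] swap r/2=101/2837: DF=(1 − 101/2837·(0.989500+0.948500))/(1+101/2837) = 899/1000 ≈ 0.899000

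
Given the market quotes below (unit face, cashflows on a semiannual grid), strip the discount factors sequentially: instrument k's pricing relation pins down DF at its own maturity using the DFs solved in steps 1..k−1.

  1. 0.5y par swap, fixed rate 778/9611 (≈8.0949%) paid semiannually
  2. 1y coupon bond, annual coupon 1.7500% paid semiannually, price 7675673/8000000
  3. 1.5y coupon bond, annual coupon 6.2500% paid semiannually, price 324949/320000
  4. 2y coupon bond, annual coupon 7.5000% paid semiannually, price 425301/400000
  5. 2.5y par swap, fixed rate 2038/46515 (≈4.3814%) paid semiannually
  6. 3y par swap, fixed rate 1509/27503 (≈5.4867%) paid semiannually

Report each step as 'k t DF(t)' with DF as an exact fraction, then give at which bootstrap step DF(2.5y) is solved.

1 1/2 9611/10000
2 1 2357/2500
3 3/2 927/1000
4 2 369/400
5 5/2 8981/10000
6 3 8491/10000
DF(2.5y) is solved at step 5

step 1 [0.5y] swap r/2=389/9611: DF=(1 − 389/9611·(0))/(1+389/9611) = 9611/10000 ≈ 0.961100
step 2 [1y] bond c/2=7/800: DF=(7675673/8000000 − 7/800·(0.961100))/(1+7/800) = 2357/2500 ≈ 0.942800
step 3 [1.5y] bond c/2=1/32: DF=(324949/320000 − 1/32·(0.961100+0.942800))/(1+1/32) = 927/1000 ≈ 0.927000
step 4 [2y] bond c/2=3/80: DF=(425301/400000 − 3/80·(0.961100+0.942800+0.927000))/(1+3/80) = 369/400 ≈ 0.922500
step 5 [2.5y] swap r/2=1019/46515: DF=(1 − 1019/46515·(0.961100+0.942800+0.927000+0.922500))/(1+1019/46515) = 8981/10000 ≈ 0.898100
step 6 [3y] swap r/2=1509/55006: DF=(1 − 1509/55006·(0.961100+0.942800+0.927000+0.922500+0.898100))/(1+1509/55006) = 8491/10000 ≈ 0.849100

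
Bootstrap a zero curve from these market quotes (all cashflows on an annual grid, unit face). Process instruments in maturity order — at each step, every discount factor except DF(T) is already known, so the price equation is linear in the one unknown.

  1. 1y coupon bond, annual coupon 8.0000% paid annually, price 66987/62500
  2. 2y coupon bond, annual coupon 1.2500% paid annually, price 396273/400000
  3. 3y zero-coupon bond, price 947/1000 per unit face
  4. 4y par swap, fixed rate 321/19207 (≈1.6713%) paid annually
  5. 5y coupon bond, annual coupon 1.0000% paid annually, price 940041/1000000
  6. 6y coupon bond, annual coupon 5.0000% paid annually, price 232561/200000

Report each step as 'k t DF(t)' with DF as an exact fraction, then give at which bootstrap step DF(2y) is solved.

1 1 2481/2500
2 2 4831/5000
3 3 947/1000
4 4 4679/5000
5 5 8927/10000
6 6 441/500
DF(2y) is solved at step 2

step 1 [1y] bond c/1=2/25: DF=(66987/62500 − 2/25·(0))/(1+2/25) = 2481/2500 ≈ 0.992400
step 2 [2y] bond c/1=1/80: DF=(396273/400000 − 1/80·(0.992400))/(1+1/80) = 4831/5000 ≈ 0.966200
step 3 [3y] zero: DF = P = 947/1000 ≈ 0.947000
step 4 [4y] swap r/1=321/19207: DF=(1 − 321/19207·(0.992400+0.966200+0.947000))/(1+321/19207) = 4679/5000 ≈ 0.935800
step 5 [5y] bond c/1=1/100: DF=(940041/1000000 − 1/100·(0.992400+0.966200+0.947000+0.935800))/(1+1/100) = 8927/10000 ≈ 0.892700
step 6 [6y] bond c/1=1/20: DF=(232561/200000 − 1/20·(0.992400+0.966200+0.947000+0.935800+0.892700))/(1+1/20) = 441/500 ≈ 0.882000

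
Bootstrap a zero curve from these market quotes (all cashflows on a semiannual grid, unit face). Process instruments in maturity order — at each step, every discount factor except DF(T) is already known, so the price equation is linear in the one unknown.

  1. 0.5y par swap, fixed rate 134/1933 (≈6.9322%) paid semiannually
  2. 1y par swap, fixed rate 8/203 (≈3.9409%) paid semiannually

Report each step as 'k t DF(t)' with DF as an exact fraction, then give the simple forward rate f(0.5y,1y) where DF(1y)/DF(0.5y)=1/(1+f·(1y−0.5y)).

1 1/2 1933/2000
2 1 481/500
f(0.5y,1y) = ((1933/2000)/(481/500) − 1)/(1/2) = 9/962 ≈ 0.9356%

step 1 [0.5y] swap r/2=67/1933: DF=(1 − 67/1933·(0))/(1+67/1933) = 1933/2000 ≈ 0.966500
step 2 [1y] swap r/2=4/203: DF=(1 − 4/203·(0.966500))/(1+4/203) = 481/500 ≈ 0.962000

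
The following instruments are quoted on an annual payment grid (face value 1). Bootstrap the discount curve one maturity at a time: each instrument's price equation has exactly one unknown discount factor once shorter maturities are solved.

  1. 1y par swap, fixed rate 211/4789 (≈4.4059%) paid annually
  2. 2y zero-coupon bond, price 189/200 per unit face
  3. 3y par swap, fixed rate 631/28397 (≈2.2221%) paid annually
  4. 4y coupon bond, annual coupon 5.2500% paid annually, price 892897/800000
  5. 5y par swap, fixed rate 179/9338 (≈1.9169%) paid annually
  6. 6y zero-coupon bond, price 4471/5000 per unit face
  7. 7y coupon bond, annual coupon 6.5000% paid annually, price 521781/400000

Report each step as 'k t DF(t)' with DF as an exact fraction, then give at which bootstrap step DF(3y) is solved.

step 1 [1y] swap r/1=211/4789: DF=(1 − 211/4789·(0))/(1+211/4789) = 4789/5000 ≈ 0.957800
step 2 [2y] zero: DF = P = 189/200 ≈ 0.945000
step 3 [3y] swap r/1=631/28397: DF=(1 − 631/28397·(0.957800+0.945000))/(1+631/28397) = 9369/10000 ≈ 0.936900
step 4 [4y] bond c/1=21/400: DF=(892897/800000 − 21/400·(0.957800+0.945000+0.936900))/(1+21/400) = 2297/2500 ≈ 0.918800
step 5 [5y] swap r/1=179/9338: DF=(1 − 179/9338·(0.957800+0.945000+0.936900+0.918800))/(1+179/9338) = 1821/2000 ≈ 0.910500
step 6 [6y] zero: DF = P = 4471/5000 ≈ 0.894200
step 7 [7y] bond c/1=13/200: DF=(521781/400000 − 13/200·(0.957800+0.945000+0.936900+0.918800+0.910500+0.894200))/(1+13/200) = 8853/10000 ≈ 0.885300

1 1 4789/5000
2 2 189/200
3 3 9369/10000
4 4 2297/2500
5 5 1821/2000
6 6 4471/5000
7 7 8853/10000
DF(3y) is solved at step 3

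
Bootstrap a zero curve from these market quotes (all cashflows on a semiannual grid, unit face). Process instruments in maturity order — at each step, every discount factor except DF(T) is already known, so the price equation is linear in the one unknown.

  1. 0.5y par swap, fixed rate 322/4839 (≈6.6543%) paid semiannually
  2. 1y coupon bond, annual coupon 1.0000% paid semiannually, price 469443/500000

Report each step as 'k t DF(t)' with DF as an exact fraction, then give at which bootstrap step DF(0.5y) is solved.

step 1 [0.5y] swap r/2=161/4839: DF=(1 − 161/4839·(0))/(1+161/4839) = 4839/5000 ≈ 0.967800
step 2 [1y] bond c/2=1/200: DF=(469443/500000 − 1/200·(0.967800))/(1+1/200) = 4647/5000 ≈ 0.929400

1 1/2 4839/5000
2 1 4647/5000
DF(0.5y) is solved at step 1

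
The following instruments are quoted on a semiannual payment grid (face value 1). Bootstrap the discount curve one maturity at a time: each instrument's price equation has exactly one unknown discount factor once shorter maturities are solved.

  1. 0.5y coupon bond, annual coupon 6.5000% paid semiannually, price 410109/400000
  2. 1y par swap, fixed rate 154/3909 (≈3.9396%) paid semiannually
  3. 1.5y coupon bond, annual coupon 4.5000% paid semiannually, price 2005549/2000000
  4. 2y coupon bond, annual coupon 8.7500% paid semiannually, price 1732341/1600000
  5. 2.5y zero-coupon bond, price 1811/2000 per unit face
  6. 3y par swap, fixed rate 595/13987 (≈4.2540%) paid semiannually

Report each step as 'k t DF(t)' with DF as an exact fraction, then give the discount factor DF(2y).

step 1 [0.5y] bond c/2=13/400: DF=(410109/400000 − 13/400·(0))/(1+13/400) = 993/1000 ≈ 0.993000
step 2 [1y] swap r/2=77/3909: DF=(1 − 77/3909·(0.993000))/(1+77/3909) = 1923/2000 ≈ 0.961500
step 3 [1.5y] bond c/2=9/400: DF=(2005549/2000000 − 9/400·(0.993000+0.961500))/(1+9/400) = 9377/10000 ≈ 0.937700
step 4 [2y] bond c/2=7/160: DF=(1732341/1600000 − 7/160·(0.993000+0.961500+0.937700))/(1+7/160) = 9161/10000 ≈ 0.916100
step 5 [2.5y] zero: DF = P = 1811/2000 ≈ 0.905500
step 6 [3y] swap r/2=595/27974: DF=(1 − 595/27974·(0.993000+0.961500+0.937700+0.916100+0.905500))/(1+595/27974) = 881/1000 ≈ 0.881000

1 1/2 993/1000
2 1 1923/2000
3 3/2 9377/10000
4 2 9161/10000
5 5/2 1811/2000
6 3 881/1000
DF(2y) = 9161/10000 ≈ 0.916100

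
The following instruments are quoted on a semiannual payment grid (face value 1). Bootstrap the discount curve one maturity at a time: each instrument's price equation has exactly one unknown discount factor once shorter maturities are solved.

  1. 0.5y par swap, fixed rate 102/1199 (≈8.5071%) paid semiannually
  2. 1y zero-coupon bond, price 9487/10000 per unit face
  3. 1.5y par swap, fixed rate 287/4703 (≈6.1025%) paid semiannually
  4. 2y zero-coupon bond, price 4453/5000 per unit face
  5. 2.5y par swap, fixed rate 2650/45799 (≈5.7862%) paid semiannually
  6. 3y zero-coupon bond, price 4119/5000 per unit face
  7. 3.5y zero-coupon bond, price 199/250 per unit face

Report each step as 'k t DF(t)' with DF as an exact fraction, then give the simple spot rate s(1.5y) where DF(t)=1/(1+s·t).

step 1 [0.5y] swap r/2=51/1199: DF=(1 − 51/1199·(0))/(1+51/1199) = 1199/1250 ≈ 0.959200
step 2 [1y] zero: DF = P = 9487/10000 ≈ 0.948700
step 3 [1.5y] swap r/2=287/9406: DF=(1 − 287/9406·(0.959200+0.948700))/(1+287/9406) = 9139/10000 ≈ 0.913900
step 4 [2y] zero: DF = P = 4453/5000 ≈ 0.890600
step 5 [2.5y] swap r/2=1325/45799: DF=(1 − 1325/45799·(0.959200+0.948700+0.913900+0.890600))/(1+1325/45799) = 347/400 ≈ 0.867500
step 6 [3y] zero: DF = P = 4119/5000 ≈ 0.823800
step 7 [3.5y] zero: DF = P = 199/250 ≈ 0.796000

1 1/2 1199/1250
2 1 9487/10000
3 3/2 9139/10000
4 2 4453/5000
5 5/2 347/400
6 3 4119/5000
7 7/2 199/250
s(1.5y) = (1/(9139/10000) − 1)/(3/2) = 574/9139 ≈ 6.2808%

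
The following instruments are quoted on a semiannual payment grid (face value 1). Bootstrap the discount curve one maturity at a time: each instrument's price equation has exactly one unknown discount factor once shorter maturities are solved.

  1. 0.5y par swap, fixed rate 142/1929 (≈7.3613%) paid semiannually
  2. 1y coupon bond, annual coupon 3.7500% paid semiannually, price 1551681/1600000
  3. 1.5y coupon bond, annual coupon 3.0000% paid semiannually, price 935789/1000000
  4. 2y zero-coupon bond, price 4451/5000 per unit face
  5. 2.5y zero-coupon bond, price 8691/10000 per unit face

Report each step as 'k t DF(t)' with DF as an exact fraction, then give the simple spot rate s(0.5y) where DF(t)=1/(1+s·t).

1 1/2 1929/2000
2 1 4671/5000
3 3/2 8939/10000
4 2 4451/5000
5 5/2 8691/10000
s(0.5y) = (1/(1929/2000) − 1)/(1/2) = 142/1929 ≈ 7.3613%

step 1 [0.5y] swap r/2=71/1929: DF=(1 − 71/1929·(0))/(1+71/1929) = 1929/2000 ≈ 0.964500
step 2 [1y] bond c/2=3/160: DF=(1551681/1600000 − 3/160·(0.964500))/(1+3/160) = 4671/5000 ≈ 0.934200
step 3 [1.5y] bond c/2=3/200: DF=(935789/1000000 − 3/200·(0.964500+0.934200))/(1+3/200) = 8939/10000 ≈ 0.893900
step 4 [2y] zero: DF = P = 4451/5000 ≈ 0.890200
step 5 [2.5y] zero: DF = P = 8691/10000 ≈ 0.869100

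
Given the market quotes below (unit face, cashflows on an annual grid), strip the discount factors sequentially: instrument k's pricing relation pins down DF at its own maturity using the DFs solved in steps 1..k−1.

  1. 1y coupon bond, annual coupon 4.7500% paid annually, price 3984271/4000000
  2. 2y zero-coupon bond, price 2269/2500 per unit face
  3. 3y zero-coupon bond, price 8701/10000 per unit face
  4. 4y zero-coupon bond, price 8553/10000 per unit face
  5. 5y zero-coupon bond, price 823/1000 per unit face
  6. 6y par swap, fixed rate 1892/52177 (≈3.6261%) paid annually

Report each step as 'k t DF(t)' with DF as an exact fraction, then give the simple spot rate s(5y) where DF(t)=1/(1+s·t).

step 1 [1y] bond c/1=19/400: DF=(3984271/4000000 − 19/400·(0))/(1+19/400) = 9509/10000 ≈ 0.950900
step 2 [2y] zero: DF = P = 2269/2500 ≈ 0.907600
step 3 [3y] zero: DF = P = 8701/10000 ≈ 0.870100
step 4 [4y] zero: DF = P = 8553/10000 ≈ 0.855300
step 5 [5y] zero: DF = P = 823/1000 ≈ 0.823000
step 6 [6y] swap r/1=1892/52177: DF=(1 − 1892/52177·(0.950900+0.907600+0.870100+0.855300+0.823000))/(1+1892/52177) = 2027/2500 ≈ 0.810800

1 1 9509/10000
2 2 2269/2500
3 3 8701/10000
4 4 8553/10000
5 5 823/1000
6 6 2027/2500
s(5y) = (1/(823/1000) − 1)/(5) = 177/4115 ≈ 4.3013%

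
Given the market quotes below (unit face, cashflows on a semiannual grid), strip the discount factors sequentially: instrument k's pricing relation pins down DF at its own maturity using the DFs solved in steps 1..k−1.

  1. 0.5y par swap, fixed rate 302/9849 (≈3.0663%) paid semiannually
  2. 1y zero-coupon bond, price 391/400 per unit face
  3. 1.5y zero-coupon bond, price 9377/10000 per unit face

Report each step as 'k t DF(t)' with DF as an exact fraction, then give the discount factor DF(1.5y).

step 1 [0.5y] swap r/2=151/9849: DF=(1 − 151/9849·(0))/(1+151/9849) = 9849/10000 ≈ 0.984900
step 2 [1y] zero: DF = P = 391/400 ≈ 0.977500
step 3 [1.5y] zero: DF = P = 9377/10000 ≈ 0.937700

1 1/2 9849/10000
2 1 391/400
3 3/2 9377/10000
DF(1.5y) = 9377/10000 ≈ 0.937700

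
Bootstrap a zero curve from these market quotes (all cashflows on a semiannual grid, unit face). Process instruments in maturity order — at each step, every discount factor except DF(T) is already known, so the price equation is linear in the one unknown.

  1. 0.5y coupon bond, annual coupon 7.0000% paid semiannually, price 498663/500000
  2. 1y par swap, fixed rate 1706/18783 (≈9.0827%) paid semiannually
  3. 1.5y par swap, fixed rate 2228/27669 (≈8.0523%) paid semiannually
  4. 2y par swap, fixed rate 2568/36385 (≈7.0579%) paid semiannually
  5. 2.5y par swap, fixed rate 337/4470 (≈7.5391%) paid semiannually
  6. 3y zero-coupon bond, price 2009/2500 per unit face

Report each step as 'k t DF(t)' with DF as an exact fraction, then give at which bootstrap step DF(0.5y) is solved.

step 1 [0.5y] bond c/2=7/200: DF=(498663/500000 − 7/200·(0))/(1+7/200) = 2409/2500 ≈ 0.963600
step 2 [1y] swap r/2=853/18783: DF=(1 − 853/18783·(0.963600))/(1+853/18783) = 9147/10000 ≈ 0.914700
step 3 [1.5y] swap r/2=1114/27669: DF=(1 − 1114/27669·(0.963600+0.914700))/(1+1114/27669) = 4443/5000 ≈ 0.888600
step 4 [2y] swap r/2=1284/36385: DF=(1 − 1284/36385·(0.963600+0.914700+0.888600))/(1+1284/36385) = 2179/2500 ≈ 0.871600
step 5 [2.5y] swap r/2=337/8940: DF=(1 − 337/8940·(0.963600+0.914700+0.888600+0.871600))/(1+337/8940) = 1663/2000 ≈ 0.831500
step 6 [3y] zero: DF = P = 2009/2500 ≈ 0.803600

1 1/2 2409/2500
2 1 9147/10000
3 3/2 4443/5000
4 2 2179/2500
5 5/2 1663/2000
6 3 2009/2500
DF(0.5y) is solved at step 1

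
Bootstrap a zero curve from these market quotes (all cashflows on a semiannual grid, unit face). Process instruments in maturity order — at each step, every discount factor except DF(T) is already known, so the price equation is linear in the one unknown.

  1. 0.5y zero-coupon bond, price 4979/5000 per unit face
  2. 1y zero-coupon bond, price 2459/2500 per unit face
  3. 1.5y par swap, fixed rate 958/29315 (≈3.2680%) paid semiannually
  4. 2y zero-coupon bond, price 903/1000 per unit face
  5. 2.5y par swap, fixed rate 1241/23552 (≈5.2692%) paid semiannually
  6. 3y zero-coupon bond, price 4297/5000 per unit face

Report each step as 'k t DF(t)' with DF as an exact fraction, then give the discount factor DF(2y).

1 1/2 4979/5000
2 1 2459/2500
3 3/2 9521/10000
4 2 903/1000
5 5/2 8759/10000
6 3 4297/5000
DF(2y) = 903/1000 ≈ 0.903000

step 1 [0.5y] zero: DF = P = 4979/5000 ≈ 0.995800
step 2 [1y] zero: DF = P = 2459/2500 ≈ 0.983600
step 3 [1.5y] swap r/2=479/29315: DF=(1 − 479/29315·(0.995800+0.983600))/(1+479/29315) = 9521/10000 ≈ 0.952100
step 4 [2y] zero: DF = P = 903/1000 ≈ 0.903000
step 5 [2.5y] swap r/2=1241/47104: DF=(1 − 1241/47104·(0.995800+0.983600+0.952100+0.903000))/(1+1241/47104) = 8759/10000 ≈ 0.875900
step 6 [3y] zero: DF = P = 4297/5000 ≈ 0.859400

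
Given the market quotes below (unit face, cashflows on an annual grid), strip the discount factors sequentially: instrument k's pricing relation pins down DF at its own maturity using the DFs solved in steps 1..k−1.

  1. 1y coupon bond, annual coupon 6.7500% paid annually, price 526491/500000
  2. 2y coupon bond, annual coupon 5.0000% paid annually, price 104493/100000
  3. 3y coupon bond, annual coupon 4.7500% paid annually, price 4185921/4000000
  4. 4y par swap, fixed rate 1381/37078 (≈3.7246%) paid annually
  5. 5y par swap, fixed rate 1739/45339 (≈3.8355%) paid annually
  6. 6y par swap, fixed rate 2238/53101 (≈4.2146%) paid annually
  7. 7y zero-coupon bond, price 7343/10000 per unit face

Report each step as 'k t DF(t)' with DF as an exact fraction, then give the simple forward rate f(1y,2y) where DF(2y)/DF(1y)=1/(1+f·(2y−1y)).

1 1 1233/1250
2 2 4741/5000
3 3 9113/10000
4 4 8619/10000
5 5 8261/10000
6 6 3881/5000
7 7 7343/10000
f(1y,2y) = ((1233/1250)/(4741/5000) − 1)/(1) = 191/4741 ≈ 4.0287%

step 1 [1y] bond c/1=27/400: DF=(526491/500000 − 27/400·(0))/(1+27/400) = 1233/1250 ≈ 0.986400
step 2 [2y] bond c/1=1/20: DF=(104493/100000 − 1/20·(0.986400))/(1+1/20) = 4741/5000 ≈ 0.948200
step 3 [3y] bond c/1=19/400: DF=(4185921/4000000 − 19/400·(0.986400+0.948200))/(1+19/400) = 9113/10000 ≈ 0.911300
step 4 [4y] swap r/1=1381/37078: DF=(1 − 1381/37078·(0.986400+0.948200+0.911300))/(1+1381/37078) = 8619/10000 ≈ 0.861900
step 5 [5y] swap r/1=1739/45339: DF=(1 − 1739/45339·(0.986400+0.948200+0.911300+0.861900))/(1+1739/45339) = 8261/10000 ≈ 0.826100
step 6 [6y] swap r/1=2238/53101: DF=(1 − 2238/53101·(0.986400+0.948200+0.911300+0.861900+0.826100))/(1+2238/53101) = 3881/5000 ≈ 0.776200
step 7 [7y] zero: DF = P = 7343/10000 ≈ 0.734300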